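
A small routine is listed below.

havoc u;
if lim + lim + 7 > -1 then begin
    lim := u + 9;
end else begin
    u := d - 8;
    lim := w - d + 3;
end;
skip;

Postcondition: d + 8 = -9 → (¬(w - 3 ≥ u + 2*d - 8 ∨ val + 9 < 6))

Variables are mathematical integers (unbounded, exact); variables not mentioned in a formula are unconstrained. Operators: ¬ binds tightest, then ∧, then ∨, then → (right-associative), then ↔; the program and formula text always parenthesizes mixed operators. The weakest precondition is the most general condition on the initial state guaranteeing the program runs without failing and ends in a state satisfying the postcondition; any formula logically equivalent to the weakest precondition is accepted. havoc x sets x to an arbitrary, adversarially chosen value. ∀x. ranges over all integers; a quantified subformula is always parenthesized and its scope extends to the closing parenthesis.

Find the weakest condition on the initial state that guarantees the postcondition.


Working backward. After the program, the postcondition d + 8 = -9 → (¬(w - 3 ≥ u + 2*d - 8 ∨ val + 9 < 6)) must hold; in canonical form it is d = -17 → (¬(w ≥ 2*d + u - 5 ∨ val < -3)).
Before skip: d = -17 → (¬(w ≥ 2*d + u - 5 ∨ val < -3))
Then branch requires d = -17 → (¬(w ≥ 2*d + u - 5 ∨ val < -3)); else branch requires d = -17 → (¬(w ≥ 3*d - 13 ∨ val < -3)).
Before the if: (2*lim > -8 → (d = -17 → (¬(w ≥ 2*d + u - 5 ∨ val < -3)))) ∧ ((¬(2*lim > -8)) → (d = -17 → (¬(w ≥ 3*d - 13 ∨ val < -3))))
Before havoc u: ∀u_1. ((2*lim > -8 → (d = -17 → (¬(w ≥ 2*d + u_1 - 5 ∨ val < -3)))) ∧ ((¬(2*lim > -8)) → (d = -17 → (¬(w ≥ 3*d - 13 ∨ val < -3)))))
Answer: WP = ∀u_1. ((2*lim > -8 → (d = -17 → (¬(w ≥ 2*d + u_1 - 5 ∨ val < -3)))) ∧ ((¬(2*lim > -8)) → (d = -17 → (¬(w ≥ 3*d - 13 ∨ val < -3)))))


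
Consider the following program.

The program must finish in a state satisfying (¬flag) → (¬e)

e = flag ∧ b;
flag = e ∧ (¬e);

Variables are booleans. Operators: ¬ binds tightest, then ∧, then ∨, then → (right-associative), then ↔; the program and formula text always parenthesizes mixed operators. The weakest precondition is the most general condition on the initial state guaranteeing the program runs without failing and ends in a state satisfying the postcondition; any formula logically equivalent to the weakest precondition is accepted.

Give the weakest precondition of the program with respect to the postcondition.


Working backward. After the program, (¬flag) → (¬e) must hold.
Before flag := e ∧ (¬e): ¬e
Before e := flag ∧ b: ¬(flag ∧ b)
Answer: WP = ¬(flag ∧ b)


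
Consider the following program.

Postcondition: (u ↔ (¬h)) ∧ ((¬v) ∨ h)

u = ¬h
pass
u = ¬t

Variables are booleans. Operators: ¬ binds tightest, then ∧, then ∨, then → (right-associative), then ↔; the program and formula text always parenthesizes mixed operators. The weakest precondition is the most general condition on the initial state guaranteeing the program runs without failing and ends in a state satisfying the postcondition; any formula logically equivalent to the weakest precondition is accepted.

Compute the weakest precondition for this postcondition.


Working backward. After the program, (u ↔ (¬h)) ∧ ((¬v) ∨ h) must hold.
Before u := ¬t: ((¬t) ↔ (¬h)) ∧ ((¬v) ∨ h)
Before skip: ((¬t) ↔ (¬h)) ∧ ((¬v) ∨ h)
Before u := ¬h: ((¬t) ↔ (¬h)) ∧ ((¬v) ∨ h)
Answer: WP = ((¬t) ↔ (¬h)) ∧ ((¬v) ∨ h)


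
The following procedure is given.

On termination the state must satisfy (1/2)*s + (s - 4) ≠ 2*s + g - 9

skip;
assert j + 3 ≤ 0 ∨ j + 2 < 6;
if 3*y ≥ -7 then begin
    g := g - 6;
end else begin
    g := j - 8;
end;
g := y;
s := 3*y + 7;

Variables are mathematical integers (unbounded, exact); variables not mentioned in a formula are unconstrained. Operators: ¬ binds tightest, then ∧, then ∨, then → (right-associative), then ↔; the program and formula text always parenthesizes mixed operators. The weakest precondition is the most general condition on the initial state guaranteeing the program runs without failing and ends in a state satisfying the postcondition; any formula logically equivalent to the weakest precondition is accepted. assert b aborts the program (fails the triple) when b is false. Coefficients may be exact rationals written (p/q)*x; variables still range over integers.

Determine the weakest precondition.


Working backward. After the program, the postcondition (1/2)*s + (s - 4) ≠ 2*s + g - 9 must hold; in canonical form it is g + (1/2)*s ≠ 5.
Before s := 3*y + 7: g + (3/2)*y ≠ 3/2
Before g := y: (5/2)*y ≠ 3/2
Then branch requires (5/2)*y ≠ 3/2; else branch requires (5/2)*y ≠ 3/2.
Before the if: (3*y ≥ -7 → (5/2)*y ≠ 3/2) ∧ ((¬(3*y ≥ -7)) → (5/2)*y ≠ 3/2)
Before assert j + 3 ≤ 0 ∨ j + 2 < 6: (j ≤ -3 ∨ j < 4) ∧ (3*y ≥ -7 → (5/2)*y ≠ 3/2) ∧ ((¬(3*y ≥ -7)) → (5/2)*y ≠ 3/2)
Before skip: (j ≤ -3 ∨ j < 4) ∧ (3*y ≥ -7 → (5/2)*y ≠ 3/2) ∧ ((¬(3*y ≥ -7)) → (5/2)*y ≠ 3/2)
Answer: WP = (j ≤ -3 ∨ j < 4) ∧ (3*y ≥ -7 → (5/2)*y ≠ 3/2) ∧ ((¬(3*y ≥ -7)) → (5/2)*y ≠ 3/2)


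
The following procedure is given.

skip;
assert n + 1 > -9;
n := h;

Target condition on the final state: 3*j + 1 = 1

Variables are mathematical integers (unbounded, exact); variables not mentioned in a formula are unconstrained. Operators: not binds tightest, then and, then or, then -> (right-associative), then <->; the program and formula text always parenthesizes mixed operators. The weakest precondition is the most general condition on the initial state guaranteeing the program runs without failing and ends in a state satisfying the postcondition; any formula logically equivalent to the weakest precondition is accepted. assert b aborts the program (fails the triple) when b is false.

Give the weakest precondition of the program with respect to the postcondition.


Working backward. After the program, the postcondition 3*j + 1 = 1 must hold; in canonical form it is 3*j = 0.
Before n := h: 3*j = 0
Before assert n + 1 > -9: n > -10 and 3*j = 0
Before skip: n > -10 and 3*j = 0
Answer: WP = n > -10 and 3*j = 0


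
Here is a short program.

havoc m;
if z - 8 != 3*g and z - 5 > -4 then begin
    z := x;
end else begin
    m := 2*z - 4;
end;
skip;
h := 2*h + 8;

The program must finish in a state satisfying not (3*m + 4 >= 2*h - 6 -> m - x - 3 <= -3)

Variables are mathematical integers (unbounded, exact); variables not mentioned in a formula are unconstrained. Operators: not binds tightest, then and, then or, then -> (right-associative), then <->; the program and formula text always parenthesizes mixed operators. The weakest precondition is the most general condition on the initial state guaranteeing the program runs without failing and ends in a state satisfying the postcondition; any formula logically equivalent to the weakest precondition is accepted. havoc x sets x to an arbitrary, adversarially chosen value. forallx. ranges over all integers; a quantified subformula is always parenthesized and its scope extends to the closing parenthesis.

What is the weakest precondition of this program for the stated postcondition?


Working backward. After the program, the postcondition not (3*m + 4 >= 2*h - 6 -> m - x - 3 <= -3) must hold; in canonical form it is not (3*m >= 2*h - 10 -> m <= x).
Before h := 2*h + 8: not (3*m >= 4*h + 6 -> m <= x)
Before skip: not (3*m >= 4*h + 6 -> m <= x)
Then branch requires not (3*m >= 4*h + 6 -> m <= x); else branch requires not (6*z >= 4*h + 18 -> 2*z <= x + 4).
Before the if: ((z != 3*g + 8 and z > 1) -> (not (3*m >= 4*h + 6 -> m <= x))) and ((not (z != 3*g + 8 and z > 1)) -> (not (6*z >= 4*h + 18 -> 2*z <= x + 4)))
Before havoc m: forall m_1. (((z != 3*g + 8 and z > 1) -> (not (3*m_1 >= 4*h + 6 -> m_1 <= x))) and ((not (z != 3*g + 8 and z > 1)) -> (not (6*z >= 4*h + 18 -> 2*z <= x + 4))))
Answer: WP = forall m_1. (((z != 3*g + 8 and z > 1) -> (not (3*m_1 >= 4*h + 6 -> m_1 <= x))) and ((not (z != 3*g + 8 and z > 1)) -> (not (6*z >= 4*h + 18 -> 2*z <= x + 4))))


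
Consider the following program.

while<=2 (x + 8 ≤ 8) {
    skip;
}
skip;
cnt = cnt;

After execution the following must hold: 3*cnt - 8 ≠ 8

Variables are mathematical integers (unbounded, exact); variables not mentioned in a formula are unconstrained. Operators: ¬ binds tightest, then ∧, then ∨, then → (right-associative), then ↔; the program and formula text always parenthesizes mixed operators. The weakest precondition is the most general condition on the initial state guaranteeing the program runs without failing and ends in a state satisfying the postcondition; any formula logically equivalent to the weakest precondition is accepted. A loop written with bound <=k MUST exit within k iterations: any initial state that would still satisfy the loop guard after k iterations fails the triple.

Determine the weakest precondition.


Working backward. After the program, the postcondition 3*cnt - 8 ≠ 8 must hold; in canonical form it is 3*cnt ≠ 16.
Before cnt := cnt: 3*cnt ≠ 16
Before skip: 3*cnt ≠ 16
Before the loop (bound <=2), unroll the exhaustion recursion (WP_0 = exit-now case; WP_j = one more guarded iteration, up to j = 2):
  WP_0: (¬(x ≤ 0)) ∧ 3*cnt ≠ 16
  WP_1: (x ≤ 0 → ((¬(x ≤ 0)) ∧ 3*cnt ≠ 16)) ∧ ((¬(x ≤ 0)) → 3*cnt ≠ 16)
  WP_2: (x ≤ 0 → ((x ≤ 0 → ((¬(x ≤ 0)) ∧ 3*cnt ≠ 16)) ∧ ((¬(x ≤ 0)) → 3*cnt ≠ 16))) ∧ ((¬(x ≤ 0)) → 3*cnt ≠ 16)
So before the loop: (x ≤ 0 → ((x ≤ 0 → ((¬(x ≤ 0)) ∧ 3*cnt ≠ 16)) ∧ ((¬(x ≤ 0)) → 3*cnt ≠ 16))) ∧ ((¬(x ≤ 0)) → 3*cnt ≠ 16)
Answer: WP = (x ≤ 0 → ((x ≤ 0 → ((¬(x ≤ 0)) ∧ 3*cnt ≠ 16)) ∧ ((¬(x ≤ 0)) → 3*cnt ≠ 16))) ∧ ((¬(x ≤ 0)) → 3*cnt ≠ 16)


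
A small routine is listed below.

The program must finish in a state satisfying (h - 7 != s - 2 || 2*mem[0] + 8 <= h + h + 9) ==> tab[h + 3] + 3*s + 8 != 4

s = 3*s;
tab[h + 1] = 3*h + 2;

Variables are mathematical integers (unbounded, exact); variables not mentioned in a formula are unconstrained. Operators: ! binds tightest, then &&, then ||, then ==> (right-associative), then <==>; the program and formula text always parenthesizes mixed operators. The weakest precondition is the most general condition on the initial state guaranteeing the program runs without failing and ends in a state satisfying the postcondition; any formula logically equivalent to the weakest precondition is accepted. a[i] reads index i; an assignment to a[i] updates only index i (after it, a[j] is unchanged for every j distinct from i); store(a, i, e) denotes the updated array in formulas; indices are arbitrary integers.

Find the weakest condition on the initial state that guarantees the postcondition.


Working backward. After the program, the postcondition (h - 7 != s - 2 || 2*mem[0] + 8 <= h + h + 9) ==> tab[h + 3] + 3*s + 8 != 4 must hold; in canonical form it is (h != s + 5 || 2*mem[0] <= 2*h + 1) ==> tab[h + 3] + 3*s != -4.
Before tab[h + 1] := 3*h + 2: (h != s + 5 || 2*mem[0] <= 2*h + 1) ==> store(tab, h + 1, 3*h + 2)[h + 3] + 3*s != -4
Before s := 3*s: (h != 3*s + 5 || 2*mem[0] <= 2*h + 1) ==> store(tab, h + 1, 3*h + 2)[h + 3] + 9*s != -4
Answer: WP = (h != 3*s + 5 || 2*mem[0] <= 2*h + 1) ==> store(tab, h + 1, 3*h + 2)[h + 3] + 9*s != -4


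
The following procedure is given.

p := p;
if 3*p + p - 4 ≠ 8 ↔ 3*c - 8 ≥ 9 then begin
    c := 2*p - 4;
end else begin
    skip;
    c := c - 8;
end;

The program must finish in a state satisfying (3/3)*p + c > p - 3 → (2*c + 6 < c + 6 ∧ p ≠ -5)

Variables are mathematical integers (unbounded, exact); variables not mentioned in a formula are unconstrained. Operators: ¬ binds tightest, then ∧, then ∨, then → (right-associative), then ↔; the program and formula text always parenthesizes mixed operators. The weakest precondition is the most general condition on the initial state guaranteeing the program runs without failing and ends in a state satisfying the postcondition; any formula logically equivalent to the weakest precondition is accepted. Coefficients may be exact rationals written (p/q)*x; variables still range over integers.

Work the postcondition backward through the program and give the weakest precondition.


Working backward. After the program, the postcondition (3/3)*p + c > p - 3 → (2*c + 6 < c + 6 ∧ p ≠ -5) must hold; in canonical form it is c > -3 → (c < 0 ∧ p ≠ -5).
Then branch requires 2*p > 1 → (2*p < 4 ∧ p ≠ -5); else branch requires c > 5 → (c < 8 ∧ p ≠ -5).
Before the if: ((4*p ≠ 12 ↔ 3*c ≥ 17) → (2*p > 1 → (2*p < 4 ∧ p ≠ -5))) ∧ ((¬(4*p ≠ 12 ↔ 3*c ≥ 17)) → (c > 5 → (c < 8 ∧ p ≠ -5)))
Before p := p: ((4*p ≠ 12 ↔ 3*c ≥ 17) → (2*p > 1 → (2*p < 4 ∧ p ≠ -5))) ∧ ((¬(4*p ≠ 12 ↔ 3*c ≥ 17)) → (c > 5 → (c < 8 ∧ p ≠ -5)))
Answer: WP = ((4*p ≠ 12 ↔ 3*c ≥ 17) → (2*p > 1 → (2*p < 4 ∧ p ≠ -5))) ∧ ((¬(4*p ≠ 12 ↔ 3*c ≥ 17)) → (c > 5 → (c < 8 ∧ p ≠ -5)))


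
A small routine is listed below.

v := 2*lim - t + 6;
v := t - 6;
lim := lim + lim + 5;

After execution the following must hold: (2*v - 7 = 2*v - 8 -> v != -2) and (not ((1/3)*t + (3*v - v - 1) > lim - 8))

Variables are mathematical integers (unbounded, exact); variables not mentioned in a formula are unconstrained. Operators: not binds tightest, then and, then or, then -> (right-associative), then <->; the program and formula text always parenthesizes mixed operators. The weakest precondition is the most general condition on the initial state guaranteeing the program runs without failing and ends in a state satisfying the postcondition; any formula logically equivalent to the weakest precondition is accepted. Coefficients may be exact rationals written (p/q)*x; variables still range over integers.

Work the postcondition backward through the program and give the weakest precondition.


Working backward. After the program, the postcondition (2*v - 7 = 2*v - 8 -> v != -2) and (not ((1/3)*t + (3*v - v - 1) > lim - 8)) must hold; in canonical form it is not ((1/3)*t + 2*v > lim - 7).
Before lim := lim + lim + 5: not ((1/3)*t + 2*v > 2*lim - 2)
Before v := t - 6: not ((7/3)*t > 2*lim + 10)
Before v := 2*lim - t + 6: not ((7/3)*t > 2*lim + 10)
Answer: WP = not ((7/3)*t > 2*lim + 10)


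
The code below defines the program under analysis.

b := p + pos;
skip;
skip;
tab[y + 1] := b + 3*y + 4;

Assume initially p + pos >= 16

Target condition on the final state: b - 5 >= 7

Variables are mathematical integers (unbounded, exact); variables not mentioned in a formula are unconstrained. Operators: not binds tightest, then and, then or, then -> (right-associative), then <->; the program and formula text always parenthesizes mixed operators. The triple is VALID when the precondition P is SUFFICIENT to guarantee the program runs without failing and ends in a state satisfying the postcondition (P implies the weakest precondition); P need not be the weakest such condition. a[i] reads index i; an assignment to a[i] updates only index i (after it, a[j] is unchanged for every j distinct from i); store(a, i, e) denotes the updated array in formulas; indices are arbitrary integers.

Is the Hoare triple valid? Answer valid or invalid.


Working backward. After the program, the postcondition b - 5 >= 7 must hold; in canonical form it is b >= 12.
Before tab[y + 1] := b + 3*y + 4: b >= 12
Before skip: b >= 12
Before skip: b >= 12
Before b := p + pos: p + pos >= 12
The weakest precondition is p + pos >= 12.
Check whether p + pos >= 16 implies it.
Every state satisfying the precondition satisfies the weakest precondition: the implication holds.
Answer: valid


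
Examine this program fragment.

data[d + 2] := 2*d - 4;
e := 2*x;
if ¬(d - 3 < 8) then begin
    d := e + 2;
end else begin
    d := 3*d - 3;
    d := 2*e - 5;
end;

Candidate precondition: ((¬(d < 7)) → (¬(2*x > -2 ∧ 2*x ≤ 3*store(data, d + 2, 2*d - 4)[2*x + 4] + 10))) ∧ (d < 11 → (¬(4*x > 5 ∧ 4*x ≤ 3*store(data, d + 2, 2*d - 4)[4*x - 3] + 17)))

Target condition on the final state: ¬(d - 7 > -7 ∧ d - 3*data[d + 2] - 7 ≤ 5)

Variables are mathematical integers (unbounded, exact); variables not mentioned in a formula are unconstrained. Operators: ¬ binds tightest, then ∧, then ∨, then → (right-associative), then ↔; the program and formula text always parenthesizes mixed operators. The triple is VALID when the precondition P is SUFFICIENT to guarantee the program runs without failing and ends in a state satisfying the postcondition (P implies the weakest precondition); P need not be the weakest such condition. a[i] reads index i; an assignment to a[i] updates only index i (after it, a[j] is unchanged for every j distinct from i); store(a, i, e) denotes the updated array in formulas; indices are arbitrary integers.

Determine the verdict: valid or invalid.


Working backward. After the program, the postcondition ¬(d - 7 > -7 ∧ d - 3*data[d + 2] - 7 ≤ 5) must hold; in canonical form it is ¬(d > 0 ∧ d ≤ 3*data[d + 2] + 12).
Then branch requires ¬(e > -2 ∧ e ≤ 3*data[e + 4] + 10); else branch requires ¬(2*e > 5 ∧ 2*e ≤ 3*data[2*e - 3] + 17).
Before the if: ((¬(d < 11)) → (¬(e > -2 ∧ e ≤ 3*data[e + 4] + 10))) ∧ (d < 11 → (¬(2*e > 5 ∧ 2*e ≤ 3*data[2*e - 3] + 17)))
Before e := 2*x: ((¬(d < 11)) → (¬(2*x > -2 ∧ 2*x ≤ 3*data[2*x + 4] + 10))) ∧ (d < 11 → (¬(4*x > 5 ∧ 4*x ≤ 3*data[4*x - 3] + 17)))
Before data[d + 2] := 2*d - 4: ((¬(d < 11)) → (¬(2*x > -2 ∧ 2*x ≤ 3*store(data, d + 2, 2*d - 4)[2*x + 4] + 10))) ∧ (d < 11 → (¬(4*x > 5 ∧ 4*x ≤ 3*store(data, d + 2, 2*d - 4)[4*x - 3] + 17)))
The weakest precondition is ((¬(d < 11)) → (¬(2*x > -2 ∧ 2*x ≤ 3*store(data, d + 2, 2*d - 4)[2*x + 4] + 10))) ∧ (d < 11 → (¬(4*x > 5 ∧ 4*x ≤ 3*store(data, d + 2, 2*d - 4)[4*x - 3] + 17))).
Check whether ((¬(d < 7)) → (¬(2*x > -2 ∧ 2*x ≤ 3*store(data, d + 2, 2*d - 4)[2*x + 4] + 10))) ∧ (d < 11 → (¬(4*x > 5 ∧ 4*x ≤ 3*store(data, d + 2, 2*d - 4)[4*x - 3] + 17))) implies it.
Every state satisfying the precondition satisfies the weakest precondition: the implication holds.
Answer: valid


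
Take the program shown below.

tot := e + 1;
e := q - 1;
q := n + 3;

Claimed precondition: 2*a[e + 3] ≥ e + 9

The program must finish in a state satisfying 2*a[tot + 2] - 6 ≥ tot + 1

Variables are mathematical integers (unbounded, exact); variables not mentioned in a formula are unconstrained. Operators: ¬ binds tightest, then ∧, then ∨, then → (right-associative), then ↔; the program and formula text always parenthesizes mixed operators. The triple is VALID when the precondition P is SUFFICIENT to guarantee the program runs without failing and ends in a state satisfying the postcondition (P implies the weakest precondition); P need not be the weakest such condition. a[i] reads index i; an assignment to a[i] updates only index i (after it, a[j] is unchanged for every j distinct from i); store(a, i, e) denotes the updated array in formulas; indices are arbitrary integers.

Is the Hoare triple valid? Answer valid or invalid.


Working backward. After the program, the postcondition 2*a[tot + 2] - 6 ≥ tot + 1 must hold; in canonical form it is 2*a[tot + 2] ≥ tot + 7.
Before q := n + 3: 2*a[tot + 2] ≥ tot + 7
Before e := q - 1: 2*a[tot + 2] ≥ tot + 7
Before tot := e + 1: 2*a[e + 3] ≥ e + 8
The weakest precondition is 2*a[e + 3] ≥ e + 8.
Check whether 2*a[e + 3] ≥ e + 9 implies it.
Every state satisfying the precondition satisfies the weakest precondition: the implication holds.
Answer: valid


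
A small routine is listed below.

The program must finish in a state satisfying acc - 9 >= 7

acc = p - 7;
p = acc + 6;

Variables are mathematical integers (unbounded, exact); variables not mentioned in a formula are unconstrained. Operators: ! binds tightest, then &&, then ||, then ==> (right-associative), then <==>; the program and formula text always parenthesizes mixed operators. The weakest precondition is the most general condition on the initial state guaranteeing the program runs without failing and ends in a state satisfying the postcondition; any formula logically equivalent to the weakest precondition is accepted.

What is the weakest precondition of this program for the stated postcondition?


Working backward. After the program, the postcondition acc - 9 >= 7 must hold; in canonical form it is acc >= 16.
Before p := acc + 6: acc >= 16
Before acc := p - 7: p >= 23
Answer: WP = p >= 23


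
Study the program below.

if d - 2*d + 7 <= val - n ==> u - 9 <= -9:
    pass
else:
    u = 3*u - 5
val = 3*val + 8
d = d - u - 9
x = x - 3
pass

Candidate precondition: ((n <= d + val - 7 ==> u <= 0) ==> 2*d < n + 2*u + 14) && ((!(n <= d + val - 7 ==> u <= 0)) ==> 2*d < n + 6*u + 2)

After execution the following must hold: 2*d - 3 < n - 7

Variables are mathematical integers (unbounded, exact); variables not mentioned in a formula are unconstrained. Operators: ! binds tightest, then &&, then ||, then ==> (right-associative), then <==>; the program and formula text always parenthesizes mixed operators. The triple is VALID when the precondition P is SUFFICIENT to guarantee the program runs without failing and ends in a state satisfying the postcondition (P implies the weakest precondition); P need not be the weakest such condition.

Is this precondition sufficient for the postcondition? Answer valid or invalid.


Working backward. After the program, the postcondition 2*d - 3 < n - 7 must hold; in canonical form it is 2*d < n - 4.
Before skip: 2*d < n - 4
Before x := x - 3: 2*d < n - 4
Before d := d - u - 9: 2*d < n + 2*u + 14
Before val := 3*val + 8: 2*d < n + 2*u + 14
Then branch requires 2*d < n + 2*u + 14; else branch requires 2*d < n + 6*u + 4.
Before the if: ((n <= d + val - 7 ==> u <= 0) ==> 2*d < n + 2*u + 14) && ((!(n <= d + val - 7 ==> u <= 0)) ==> 2*d < n + 6*u + 4)
The weakest precondition is ((n <= d + val - 7 ==> u <= 0) ==> 2*d < n + 2*u + 14) && ((!(n <= d + val - 7 ==> u <= 0)) ==> 2*d < n + 6*u + 4).
Check whether ((n <= d + val - 7 ==> u <= 0) ==> 2*d < n + 2*u + 14) && ((!(n <= d + val - 7 ==> u <= 0)) ==> 2*d < n + 6*u + 2) implies it.
Every state satisfying the precondition satisfies the weakest precondition: the implication holds.
Answer: valid


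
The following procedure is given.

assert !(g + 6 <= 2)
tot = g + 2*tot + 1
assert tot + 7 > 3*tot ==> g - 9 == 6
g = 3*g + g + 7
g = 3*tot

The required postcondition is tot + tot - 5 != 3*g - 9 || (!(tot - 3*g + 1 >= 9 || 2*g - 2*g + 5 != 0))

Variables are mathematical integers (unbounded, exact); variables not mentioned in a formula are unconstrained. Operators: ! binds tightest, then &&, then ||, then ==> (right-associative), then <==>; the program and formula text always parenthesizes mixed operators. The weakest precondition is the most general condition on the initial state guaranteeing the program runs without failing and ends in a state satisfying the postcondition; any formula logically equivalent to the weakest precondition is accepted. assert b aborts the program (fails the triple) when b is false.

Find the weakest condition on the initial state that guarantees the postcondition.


Working backward. After the program, the postcondition tot + tot - 5 != 3*g - 9 || (!(tot - 3*g + 1 >= 9 || 2*g - 2*g + 5 != 0)) must hold; in canonical form it is 2*tot != 3*g - 4.
Before g := 3*tot: 7*tot != 4
Before g := 3*g + g + 7: 7*tot != 4
Before assert tot + 7 > 3*tot ==> g - 9 == 6: (2*tot < 7 ==> g == 15) && 7*tot != 4
Before tot := g + 2*tot + 1: (2*g + 4*tot < 5 ==> g == 15) && 7*g + 14*tot != -3
Before assert !(g + 6 <= 2): (!(g <= -4)) && (2*g + 4*tot < 5 ==> g == 15) && 7*g + 14*tot != -3
Answer: WP = (!(g <= -4)) && (2*g + 4*tot < 5 ==> g == 15) && 7*g + 14*tot != -3


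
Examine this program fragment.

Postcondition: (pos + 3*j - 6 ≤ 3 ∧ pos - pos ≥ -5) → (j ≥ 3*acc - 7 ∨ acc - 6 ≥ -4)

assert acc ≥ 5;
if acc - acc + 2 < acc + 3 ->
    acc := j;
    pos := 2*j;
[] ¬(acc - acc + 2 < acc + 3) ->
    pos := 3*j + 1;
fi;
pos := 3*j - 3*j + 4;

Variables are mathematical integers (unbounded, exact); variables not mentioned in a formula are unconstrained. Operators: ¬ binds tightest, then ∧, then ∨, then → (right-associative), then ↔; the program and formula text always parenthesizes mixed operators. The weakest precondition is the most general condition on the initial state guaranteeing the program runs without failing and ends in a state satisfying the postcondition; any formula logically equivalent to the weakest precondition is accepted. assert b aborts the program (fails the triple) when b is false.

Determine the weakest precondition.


Working backward. After the program, the postcondition (pos + 3*j - 6 ≤ 3 ∧ pos - pos ≥ -5) → (j ≥ 3*acc - 7 ∨ acc - 6 ≥ -4) must hold; in canonical form it is 3*j + pos ≤ 9 → (j ≥ 3*acc - 7 ∨ acc ≥ 2).
Before pos := 3*j - 3*j + 4: 3*j ≤ 5 → (j ≥ 3*acc - 7 ∨ acc ≥ 2)
Then branch requires 3*j ≤ 5 → (2*j ≤ 7 ∨ j ≥ 2); else branch requires 3*j ≤ 5 → (j ≥ 3*acc - 7 ∨ acc ≥ 2).
Before the if: (acc > -1 → (3*j ≤ 5 → (2*j ≤ 7 ∨ j ≥ 2))) ∧ ((¬(acc > -1)) → (3*j ≤ 5 → (j ≥ 3*acc - 7 ∨ acc ≥ 2)))
Before assert acc ≥ 5: acc ≥ 5 ∧ (acc > -1 → (3*j ≤ 5 → (2*j ≤ 7 ∨ j ≥ 2))) ∧ ((¬(acc > -1)) → (3*j ≤ 5 → (j ≥ 3*acc - 7 ∨ acc ≥ 2)))
Answer: WP = acc ≥ 5 ∧ (acc > -1 → (3*j ≤ 5 → (2*j ≤ 7 ∨ j ≥ 2))) ∧ ((¬(acc > -1)) → (3*j ≤ 5 → (j ≥ 3*acc - 7 ∨ acc ≥ 2)))


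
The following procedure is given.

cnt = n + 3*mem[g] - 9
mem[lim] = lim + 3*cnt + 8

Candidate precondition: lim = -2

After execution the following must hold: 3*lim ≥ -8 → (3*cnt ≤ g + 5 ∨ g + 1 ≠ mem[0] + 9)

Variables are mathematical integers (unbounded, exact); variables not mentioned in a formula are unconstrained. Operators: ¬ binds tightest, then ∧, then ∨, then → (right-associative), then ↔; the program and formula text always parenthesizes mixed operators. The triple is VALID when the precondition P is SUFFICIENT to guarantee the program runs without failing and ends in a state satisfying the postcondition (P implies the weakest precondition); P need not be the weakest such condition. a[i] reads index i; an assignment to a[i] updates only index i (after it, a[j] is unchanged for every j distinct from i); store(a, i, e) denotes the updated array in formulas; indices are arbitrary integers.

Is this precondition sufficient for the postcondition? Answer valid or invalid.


Working backward. After the program, the postcondition 3*lim ≥ -8 → (3*cnt ≤ g + 5 ∨ g + 1 ≠ mem[0] + 9) must hold; in canonical form it is 3*lim ≥ -8 → (3*cnt ≤ g + 5 ∨ g ≠ mem[0] + 8).
Before mem[lim] := lim + 3*cnt + 8: 3*lim ≥ -8 → (3*cnt ≤ g + 5 ∨ g ≠ store(mem, lim, 3*cnt + lim + 8)[0] + 8)
Before cnt := n + 3*mem[g] - 9: 3*lim ≥ -8 → (9*mem[g] + 3*n ≤ g + 32 ∨ g ≠ store(mem, lim, 9*mem[g] + lim + 3*n - 19)[0] + 8)
The weakest precondition is 3*lim ≥ -8 → (9*mem[g] + 3*n ≤ g + 32 ∨ g ≠ store(mem, lim, 9*mem[g] + lim + 3*n - 19)[0] + 8).
Check whether lim = -2 implies it.
Countermodel: at the initial state g = 12, lim = -2, mem = {[-2] = 4, [0] = 4, [12] = 5, elsewhere 4}, n = 0, the precondition holds but the weakest precondition fails.
Answer: invalid


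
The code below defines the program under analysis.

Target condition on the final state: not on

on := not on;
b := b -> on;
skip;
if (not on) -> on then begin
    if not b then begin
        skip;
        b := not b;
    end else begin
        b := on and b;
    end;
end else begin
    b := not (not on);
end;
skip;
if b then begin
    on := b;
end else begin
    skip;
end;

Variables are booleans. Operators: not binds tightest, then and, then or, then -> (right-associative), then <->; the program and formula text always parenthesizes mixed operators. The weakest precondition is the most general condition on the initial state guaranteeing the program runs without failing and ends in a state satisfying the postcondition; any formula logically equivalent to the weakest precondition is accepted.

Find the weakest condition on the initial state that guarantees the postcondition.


Working backward. After the program, not on must hold.
Then branch requires not b; else branch requires not on.
Before the if: (b -> (not b)) and ((not b) -> (not on))
Before skip: (b -> (not b)) and ((not b) -> (not on))
Then branch requires ((not b) -> (((not b) -> b) and (b -> (not on)))) and (b -> (((on and b) -> (not (on and b))) and ((not (on and b)) -> (not on)))); else branch requires on -> (not on).
Before the if: (((not on) -> on) -> (((not b) -> (((not b) -> b) and (b -> (not on)))) and (b -> (((on and b) -> (not (on and b))) and ((not (on and b)) -> (not on)))))) and ((not ((not on) -> on)) -> (on -> (not on)))
Before skip: (((not on) -> on) -> (((not b) -> (((not b) -> b) and (b -> (not on)))) and (b -> (((on and b) -> (not (on and b))) and ((not (on and b)) -> (not on)))))) and ((not ((not on) -> on)) -> (on -> (not on)))
Before b := b -> on: (((not on) -> on) -> (((not (b -> on)) -> (((not (b -> on)) -> (b -> on)) and ((b -> on) -> (not on)))) and ((b -> on) -> (((on and (b -> on)) -> (not (on and (b -> on)))) and ((not (on and (b -> on))) -> (not on)))))) and ((not ((not on) -> on)) -> (on -> (not on)))
Before on := not on: ((on -> (not on)) -> (((not (b -> (not on))) -> (((not (b -> (not on))) -> (b -> (not on))) and ((b -> (not on)) -> on))) and ((b -> (not on)) -> ((((not on) and (b -> (not on))) -> (not ((not on) and (b -> (not on))))) and ((not ((not on) and (b -> (not on)))) -> on))))) and ((not (on -> (not on))) -> ((not on) -> on))
Answer: WP = ((on -> (not on)) -> (((not (b -> (not on))) -> (((not (b -> (not on))) -> (b -> (not on))) and ((b -> (not on)) -> on))) and ((b -> (not on)) -> ((((not on) and (b -> (not on))) -> (not ((not on) and (b -> (not on))))) and ((not ((not on) and (b -> (not on)))) -> on))))) and ((not (on -> (not on))) -> ((not on) -> on))


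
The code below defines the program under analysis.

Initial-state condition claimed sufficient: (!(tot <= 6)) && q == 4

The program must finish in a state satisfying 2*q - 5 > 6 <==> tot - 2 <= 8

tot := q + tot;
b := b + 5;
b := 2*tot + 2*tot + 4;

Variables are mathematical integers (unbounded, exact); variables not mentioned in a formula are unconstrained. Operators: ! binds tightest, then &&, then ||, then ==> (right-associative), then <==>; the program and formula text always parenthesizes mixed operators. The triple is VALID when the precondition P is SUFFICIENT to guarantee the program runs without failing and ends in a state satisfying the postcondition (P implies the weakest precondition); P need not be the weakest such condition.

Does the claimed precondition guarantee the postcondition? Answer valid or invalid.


Working backward. After the program, the postcondition 2*q - 5 > 6 <==> tot - 2 <= 8 must hold; in canonical form it is 2*q > 11 <==> tot <= 10.
Before b := 2*tot + 2*tot + 4: 2*q > 11 <==> tot <= 10
Before b := b + 5: 2*q > 11 <==> tot <= 10
Before tot := q + tot: 2*q > 11 <==> q + tot <= 10
The weakest precondition is 2*q > 11 <==> q + tot <= 10.
Check whether (!(tot <= 6)) && q == 4 implies it.
Every state satisfying the precondition satisfies the weakest precondition: the implication holds.
Answer: valid


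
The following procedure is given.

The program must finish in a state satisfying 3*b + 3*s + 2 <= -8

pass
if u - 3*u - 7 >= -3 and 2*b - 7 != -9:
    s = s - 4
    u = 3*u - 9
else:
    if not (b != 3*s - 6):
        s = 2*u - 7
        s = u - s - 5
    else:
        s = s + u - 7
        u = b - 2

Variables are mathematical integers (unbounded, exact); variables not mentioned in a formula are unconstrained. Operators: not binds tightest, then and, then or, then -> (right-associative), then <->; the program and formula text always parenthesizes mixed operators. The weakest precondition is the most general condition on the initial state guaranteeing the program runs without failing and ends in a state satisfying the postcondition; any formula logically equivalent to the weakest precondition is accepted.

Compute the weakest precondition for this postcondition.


Working backward. After the program, the postcondition 3*b + 3*s + 2 <= -8 must hold; in canonical form it is 3*b + 3*s <= -10.
Then branch requires 3*b + 3*s <= 2; else branch requires ((not (b != 3*s - 6)) -> 3*b <= 3*u - 16) and (b != 3*s - 6 -> 3*b + 3*s + 3*u <= 11).
Before the if: ((2*u <= -4 and 2*b != -2) -> 3*b + 3*s <= 2) and ((not (2*u <= -4 and 2*b != -2)) -> (((not (b != 3*s - 6)) -> 3*b <= 3*u - 16) and (b != 3*s - 6 -> 3*b + 3*s + 3*u <= 11)))
Before skip: ((2*u <= -4 and 2*b != -2) -> 3*b + 3*s <= 2) and ((not (2*u <= -4 and 2*b != -2)) -> (((not (b != 3*s - 6)) -> 3*b <= 3*u - 16) and (b != 3*s - 6 -> 3*b + 3*s + 3*u <= 11)))
Answer: WP = ((2*u <= -4 and 2*b != -2) -> 3*b + 3*s <= 2) and ((not (2*u <= -4 and 2*b != -2)) -> (((not (b != 3*s - 6)) -> 3*b <= 3*u - 16) and (b != 3*s - 6 -> 3*b + 3*s + 3*u <= 11)))


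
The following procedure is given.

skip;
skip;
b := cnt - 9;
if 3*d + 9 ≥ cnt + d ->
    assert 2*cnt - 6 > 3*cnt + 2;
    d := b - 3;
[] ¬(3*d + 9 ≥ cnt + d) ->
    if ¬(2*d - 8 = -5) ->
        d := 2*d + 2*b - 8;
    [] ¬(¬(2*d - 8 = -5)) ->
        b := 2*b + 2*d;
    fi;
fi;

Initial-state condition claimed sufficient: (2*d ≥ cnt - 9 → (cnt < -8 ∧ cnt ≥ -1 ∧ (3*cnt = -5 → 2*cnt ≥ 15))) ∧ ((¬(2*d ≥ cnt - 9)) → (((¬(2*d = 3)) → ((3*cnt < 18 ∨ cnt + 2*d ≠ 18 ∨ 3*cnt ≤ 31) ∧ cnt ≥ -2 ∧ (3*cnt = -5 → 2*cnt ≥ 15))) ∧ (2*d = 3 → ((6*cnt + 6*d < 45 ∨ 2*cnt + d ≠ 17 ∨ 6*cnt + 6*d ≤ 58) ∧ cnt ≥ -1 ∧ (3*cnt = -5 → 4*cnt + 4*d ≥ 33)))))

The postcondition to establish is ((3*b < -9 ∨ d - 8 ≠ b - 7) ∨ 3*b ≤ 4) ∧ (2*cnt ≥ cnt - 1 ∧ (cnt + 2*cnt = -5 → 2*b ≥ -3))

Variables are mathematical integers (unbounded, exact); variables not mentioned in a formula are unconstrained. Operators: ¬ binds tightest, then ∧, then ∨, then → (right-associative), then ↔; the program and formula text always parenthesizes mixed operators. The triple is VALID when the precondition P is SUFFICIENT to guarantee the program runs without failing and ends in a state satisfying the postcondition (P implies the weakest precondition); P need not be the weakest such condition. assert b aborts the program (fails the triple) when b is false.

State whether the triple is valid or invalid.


Working backward. After the program, the postcondition ((3*b < -9 ∨ d - 8 ≠ b - 7) ∨ 3*b ≤ 4) ∧ (2*cnt ≥ cnt - 1 ∧ (cnt + 2*cnt = -5 → 2*b ≥ -3)) must hold; in canonical form it is (3*b < -9 ∨ d ≠ b + 1 ∨ 3*b ≤ 4) ∧ cnt ≥ -1 ∧ (3*cnt = -5 → 2*b ≥ -3).
Then branch requires cnt < -8 ∧ cnt ≥ -1 ∧ (3*cnt = -5 → 2*b ≥ -3); else branch requires ((¬(2*d = 3)) → ((3*b < -9 ∨ b + 2*d ≠ 9 ∨ 3*b ≤ 4) ∧ cnt ≥ -1 ∧ (3*cnt = -5 → 2*b ≥ -3))) ∧ (2*d = 3 → ((6*b + 6*d < -9 ∨ 2*b + d ≠ -1 ∨ 6*b + 6*d ≤ 4) ∧ cnt ≥ -1 ∧ (3*cnt = -5 → 4*b + 4*d ≥ -3))).
Before the if: (2*d ≥ cnt - 9 → (cnt < -8 ∧ cnt ≥ -1 ∧ (3*cnt = -5 → 2*b ≥ -3))) ∧ ((¬(2*d ≥ cnt - 9)) → (((¬(2*d = 3)) → ((3*b < -9 ∨ b + 2*d ≠ 9 ∨ 3*b ≤ 4) ∧ cnt ≥ -1 ∧ (3*cnt = -5 → 2*b ≥ -3))) ∧ (2*d = 3 → ((6*b + 6*d < -9 ∨ 2*b + d ≠ -1 ∨ 6*b + 6*d ≤ 4) ∧ cnt ≥ -1 ∧ (3*cnt = -5 → 4*b + 4*d ≥ -3)))))
Before b := cnt - 9: (2*d ≥ cnt - 9 → (cnt < -8 ∧ cnt ≥ -1 ∧ (3*cnt = -5 → 2*cnt ≥ 15))) ∧ ((¬(2*d ≥ cnt - 9)) → (((¬(2*d = 3)) → ((3*cnt < 18 ∨ cnt + 2*d ≠ 18 ∨ 3*cnt ≤ 31) ∧ cnt ≥ -1 ∧ (3*cnt = -5 → 2*cnt ≥ 15))) ∧ (2*d = 3 → ((6*cnt + 6*d < 45 ∨ 2*cnt + d ≠ 17 ∨ 6*cnt + 6*d ≤ 58) ∧ cnt ≥ -1 ∧ (3*cnt = -5 → 4*cnt + 4*d ≥ 33)))))
Before skip: (2*d ≥ cnt - 9 → (cnt < -8 ∧ cnt ≥ -1 ∧ (3*cnt = -5 → 2*cnt ≥ 15))) ∧ ((¬(2*d ≥ cnt - 9)) → (((¬(2*d = 3)) → ((3*cnt < 18 ∨ cnt + 2*d ≠ 18 ∨ 3*cnt ≤ 31) ∧ cnt ≥ -1 ∧ (3*cnt = -5 → 2*cnt ≥ 15))) ∧ (2*d = 3 → ((6*cnt + 6*d < 45 ∨ 2*cnt + d ≠ 17 ∨ 6*cnt + 6*d ≤ 58) ∧ cnt ≥ -1 ∧ (3*cnt = -5 → 4*cnt + 4*d ≥ 33)))))
Before skip: (2*d ≥ cnt - 9 → (cnt < -8 ∧ cnt ≥ -1 ∧ (3*cnt = -5 → 2*cnt ≥ 15))) ∧ ((¬(2*d ≥ cnt - 9)) → (((¬(2*d = 3)) → ((3*cnt < 18 ∨ cnt + 2*d ≠ 18 ∨ 3*cnt ≤ 31) ∧ cnt ≥ -1 ∧ (3*cnt = -5 → 2*cnt ≥ 15))) ∧ (2*d = 3 → ((6*cnt + 6*d < 45 ∨ 2*cnt + d ≠ 17 ∨ 6*cnt + 6*d ≤ 58) ∧ cnt ≥ -1 ∧ (3*cnt = -5 → 4*cnt + 4*d ≥ 33)))))
The weakest precondition is (2*d ≥ cnt - 9 → (cnt < -8 ∧ cnt ≥ -1 ∧ (3*cnt = -5 → 2*cnt ≥ 15))) ∧ ((¬(2*d ≥ cnt - 9)) → (((¬(2*d = 3)) → ((3*cnt < 18 ∨ cnt + 2*d ≠ 18 ∨ 3*cnt ≤ 31) ∧ cnt ≥ -1 ∧ (3*cnt = -5 → 2*cnt ≥ 15))) ∧ (2*d = 3 → ((6*cnt + 6*d < 45 ∨ 2*cnt + d ≠ 17 ∨ 6*cnt + 6*d ≤ 58) ∧ cnt ≥ -1 ∧ (3*cnt = -5 → 4*cnt + 4*d ≥ 33))))).
Check whether (2*d ≥ cnt - 9 → (cnt < -8 ∧ cnt ≥ -1 ∧ (3*cnt = -5 → 2*cnt ≥ 15))) ∧ ((¬(2*d ≥ cnt - 9)) → (((¬(2*d = 3)) → ((3*cnt < 18 ∨ cnt + 2*d ≠ 18 ∨ 3*cnt ≤ 31) ∧ cnt ≥ -2 ∧ (3*cnt = -5 → 2*cnt ≥ 15))) ∧ (2*d = 3 → ((6*cnt + 6*d < 45 ∨ 2*cnt + d ≠ 17 ∨ 6*cnt + 6*d ≤ 58) ∧ cnt ≥ -1 ∧ (3*cnt = -5 → 4*cnt + 4*d ≥ 33))))) implies it.
Countermodel: at the initial state cnt = -2, d = -6, the precondition holds but the weakest precondition fails.
Answer: invalid


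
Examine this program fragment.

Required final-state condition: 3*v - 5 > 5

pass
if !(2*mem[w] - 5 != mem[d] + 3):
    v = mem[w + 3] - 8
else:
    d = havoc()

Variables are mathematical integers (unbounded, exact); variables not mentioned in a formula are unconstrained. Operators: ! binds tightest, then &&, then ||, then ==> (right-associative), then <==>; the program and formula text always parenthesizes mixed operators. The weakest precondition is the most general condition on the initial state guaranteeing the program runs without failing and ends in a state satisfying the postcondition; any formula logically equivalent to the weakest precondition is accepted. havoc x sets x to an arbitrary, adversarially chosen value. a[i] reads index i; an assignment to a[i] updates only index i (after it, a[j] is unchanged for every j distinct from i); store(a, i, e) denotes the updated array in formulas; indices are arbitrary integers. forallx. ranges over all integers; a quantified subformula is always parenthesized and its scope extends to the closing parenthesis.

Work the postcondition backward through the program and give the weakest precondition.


Working backward. After the program, the postcondition 3*v - 5 > 5 must hold; in canonical form it is 3*v > 10.
Then branch requires 3*mem[w + 3] > 34; else branch requires 3*v > 10.
Before the if: ((!(2*mem[w] != mem[d] + 8)) ==> 3*mem[w + 3] > 34) && (2*mem[w] != mem[d] + 8 ==> 3*v > 10)
Before skip: ((!(2*mem[w] != mem[d] + 8)) ==> 3*mem[w + 3] > 34) && (2*mem[w] != mem[d] + 8 ==> 3*v > 10)
Answer: WP = ((!(2*mem[w] != mem[d] + 8)) ==> 3*mem[w + 3] > 34) && (2*mem[w] != mem[d] + 8 ==> 3*v > 10)


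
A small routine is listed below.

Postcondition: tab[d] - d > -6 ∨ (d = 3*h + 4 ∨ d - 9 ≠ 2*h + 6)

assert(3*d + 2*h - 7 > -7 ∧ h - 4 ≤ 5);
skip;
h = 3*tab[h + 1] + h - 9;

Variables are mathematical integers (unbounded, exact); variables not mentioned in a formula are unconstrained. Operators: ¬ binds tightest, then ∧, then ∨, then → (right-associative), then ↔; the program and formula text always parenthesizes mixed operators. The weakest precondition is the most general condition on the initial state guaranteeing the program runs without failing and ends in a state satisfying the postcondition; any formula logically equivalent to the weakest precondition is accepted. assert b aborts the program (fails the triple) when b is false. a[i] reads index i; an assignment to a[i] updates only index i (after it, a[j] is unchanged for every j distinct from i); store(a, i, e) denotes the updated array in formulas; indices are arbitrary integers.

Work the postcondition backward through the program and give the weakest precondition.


Working backward. After the program, the postcondition tab[d] - d > -6 ∨ (d = 3*h + 4 ∨ d - 9 ≠ 2*h + 6) must hold; in canonical form it is tab[d] > d - 6 ∨ d = 3*h + 4 ∨ d ≠ 2*h + 15.
Before h := 3*tab[h + 1] + h - 9: tab[d] > d - 6 ∨ d = 9*tab[h + 1] + 3*h - 23 ∨ d ≠ 6*tab[h + 1] + 2*h - 3
Before skip: tab[d] > d - 6 ∨ d = 9*tab[h + 1] + 3*h - 23 ∨ d ≠ 6*tab[h + 1] + 2*h - 3
Before assert 3*d + 2*h - 7 > -7 ∧ h - 4 ≤ 5: 3*d + 2*h > 0 ∧ h ≤ 9 ∧ (tab[d] > d - 6 ∨ d = 9*tab[h + 1] + 3*h - 23 ∨ d ≠ 6*tab[h + 1] + 2*h - 3)
Answer: WP = 3*d + 2*h > 0 ∧ h ≤ 9 ∧ (tab[d] > d - 6 ∨ d = 9*tab[h + 1] + 3*h - 23 ∨ d ≠ 6*tab[h + 1] + 2*h - 3)
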